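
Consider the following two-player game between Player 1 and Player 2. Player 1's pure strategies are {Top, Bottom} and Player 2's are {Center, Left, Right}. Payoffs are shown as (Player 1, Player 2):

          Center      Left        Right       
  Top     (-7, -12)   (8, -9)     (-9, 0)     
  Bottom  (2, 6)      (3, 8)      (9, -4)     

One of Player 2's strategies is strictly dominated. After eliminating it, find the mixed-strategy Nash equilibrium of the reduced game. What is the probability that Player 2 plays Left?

q = 18/23

Player 2's strategy Center is strictly dominated by Left: -9 > -12 and 8 > 6. Eliminate Center.
Set Player 1's expected payoff from Top equal to that from Bottom:
  Player 1's expected payoff from Top: q·8 + (1−q)·(-9) = 17q - 9
  Player 1's expected payoff from Bottom: q·3 + (1−q)·9 = -6q + 9
  17q - 9 = -6q + 9  ⇒  23q = 18  ⇒  q = 18/23.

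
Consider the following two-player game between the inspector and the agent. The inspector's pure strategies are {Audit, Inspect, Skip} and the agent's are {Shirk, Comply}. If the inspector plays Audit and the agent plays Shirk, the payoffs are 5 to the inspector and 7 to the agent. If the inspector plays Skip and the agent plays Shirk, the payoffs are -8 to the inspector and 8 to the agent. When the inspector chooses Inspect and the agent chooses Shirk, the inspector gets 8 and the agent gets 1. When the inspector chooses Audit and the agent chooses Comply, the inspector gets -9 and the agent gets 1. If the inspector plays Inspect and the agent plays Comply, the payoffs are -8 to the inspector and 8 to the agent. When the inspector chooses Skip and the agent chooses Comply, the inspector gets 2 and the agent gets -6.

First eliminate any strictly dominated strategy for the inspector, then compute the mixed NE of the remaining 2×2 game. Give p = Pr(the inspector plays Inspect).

The inspector's strategy Audit is strictly dominated by Inspect: 8 > 5 and -8 > -9. Eliminate Audit.
The agent's indifference between Shirk and Comply determines the inspector's mixing probability p:
  the agent's expected payoff from Shirk: p·1 + (1−p)·8 = -7p + 8
  the agent's expected payoff from Comply: p·8 + (1−p)·(-6) = 14p - 6
  -7p + 8 = 14p - 6  ⇒  -21p = -14  ⇒  p = 2/3.

p = 2/3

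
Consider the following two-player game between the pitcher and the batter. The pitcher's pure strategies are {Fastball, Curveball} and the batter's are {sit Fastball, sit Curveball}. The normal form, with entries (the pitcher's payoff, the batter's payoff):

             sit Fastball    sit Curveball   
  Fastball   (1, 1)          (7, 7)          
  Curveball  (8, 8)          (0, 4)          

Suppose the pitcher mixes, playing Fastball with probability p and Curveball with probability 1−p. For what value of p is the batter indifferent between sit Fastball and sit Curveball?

The pitcher's mix must leave the batter indifferent between sit Fastball and sit Curveball.
  the batter's payoff to sit Fastball: p·1 + (1−p)·8 = -7p + 8
  the batter's payoff to sit Curveball: p·7 + (1−p)·4 = 3p + 4
  -7p + 8 = 3p + 4  ⇒  -10p = -4  ⇒  p = 2/5.

p = 2/5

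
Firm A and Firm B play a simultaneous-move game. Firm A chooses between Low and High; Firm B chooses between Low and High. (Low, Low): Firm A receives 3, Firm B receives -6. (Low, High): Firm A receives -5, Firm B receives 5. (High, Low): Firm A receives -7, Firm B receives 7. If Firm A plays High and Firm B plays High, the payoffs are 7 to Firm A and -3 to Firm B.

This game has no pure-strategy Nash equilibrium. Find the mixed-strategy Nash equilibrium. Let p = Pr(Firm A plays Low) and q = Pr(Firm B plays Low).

For Firm B to be willing to mix, Firm B must be indifferent between Low and High, which pins down Firm A's mix.
  Firm B's expected payoff from Low: p·(-6) + (1−p)·7 = -13p + 7
  Firm B's expected payoff from High: p·5 + (1−p)·(-3) = 8p - 3
  -13p + 7 = 8p - 3  ⇒  -21p = -10  ⇒  p = 10/21.
In a mixed equilibrium Firm A is indifferent between Low and High; this condition fixes q.
  Firm A's payoff to Low: q·3 + (1−q)·(-5) = 8q - 5
  Firm A's payoff to High: q·(-7) + (1−q)·7 = -14q + 7
  8q - 5 = -14q + 7  ⇒  22q = 12  ⇒  q = 6/11.

p = 10/21, q = 6/11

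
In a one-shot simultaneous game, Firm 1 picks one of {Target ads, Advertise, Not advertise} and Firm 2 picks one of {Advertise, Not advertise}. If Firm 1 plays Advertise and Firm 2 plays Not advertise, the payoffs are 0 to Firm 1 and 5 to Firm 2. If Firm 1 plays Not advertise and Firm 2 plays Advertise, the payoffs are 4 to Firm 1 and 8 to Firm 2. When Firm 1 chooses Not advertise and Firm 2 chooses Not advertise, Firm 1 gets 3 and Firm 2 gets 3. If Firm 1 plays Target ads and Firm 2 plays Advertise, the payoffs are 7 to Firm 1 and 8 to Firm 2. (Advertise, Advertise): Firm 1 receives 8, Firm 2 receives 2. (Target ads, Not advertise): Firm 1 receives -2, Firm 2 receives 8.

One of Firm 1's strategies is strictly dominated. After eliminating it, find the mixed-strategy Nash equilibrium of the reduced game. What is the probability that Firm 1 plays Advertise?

Firm 1's strategy Target ads is strictly dominated by Advertise: 8 > 7 and 0 > -2. Eliminate Target ads.
For Firm 2 to be willing to mix, Firm 2 must be indifferent between Advertise and Not advertise, which pins down Firm 1's mix.
  Firm 2's payoff to Advertise: p·2 + (1−p)·8 = -6p + 8
  Firm 2's payoff to Not advertise: p·5 + (1−p)·3 = 2p + 3
  -6p + 8 = 2p + 3  ⇒  -8p = -5  ⇒  p = 5/8.

p = 5/8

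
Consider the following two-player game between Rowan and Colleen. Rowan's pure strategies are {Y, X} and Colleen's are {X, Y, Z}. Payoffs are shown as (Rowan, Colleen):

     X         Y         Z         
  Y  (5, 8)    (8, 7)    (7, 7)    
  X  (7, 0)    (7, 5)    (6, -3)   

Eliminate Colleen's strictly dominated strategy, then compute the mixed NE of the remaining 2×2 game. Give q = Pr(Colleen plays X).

q = 1/3

Colleen's strategy Z is strictly dominated by X: 8 > 7 and 0 > -3. Eliminate Z.
For Rowan to be willing to mix, Rowan must be indifferent between Y and X, which pins down Colleen's mix.
  Rowan's payoff from Y: q·5 + (1−q)·8 = -3q + 8
  Rowan's payoff from X: q·7 + (1−q)·7 = 7
  -3q + 8 = 7  ⇒  -3q = -1  ⇒  q = 1/3.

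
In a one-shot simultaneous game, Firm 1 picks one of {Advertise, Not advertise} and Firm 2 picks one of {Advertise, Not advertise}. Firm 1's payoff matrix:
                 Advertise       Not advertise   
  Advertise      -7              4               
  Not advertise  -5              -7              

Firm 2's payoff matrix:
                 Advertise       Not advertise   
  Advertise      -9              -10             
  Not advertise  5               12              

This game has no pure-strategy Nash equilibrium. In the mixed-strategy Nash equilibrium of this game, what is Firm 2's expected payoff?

Firm 1's mix must leave Firm 2 indifferent between Advertise and Not advertise.
  Firm 2's expected payoff from Advertise: p·(-9) + (1−p)·5 = -14p + 5
  Firm 2's expected payoff from Not advertise: p·(-10) + (1−p)·12 = -22p + 12
  -14p + 5 = -22p + 12  ⇒  8p = 7  ⇒  p = 7/8.
At equilibrium Firm 2 is indifferent across columns, so Firm 2's payoff equals the payoff from Advertise: (7/8)·(-9) + (1/8)·5 = -29/4.

-29/4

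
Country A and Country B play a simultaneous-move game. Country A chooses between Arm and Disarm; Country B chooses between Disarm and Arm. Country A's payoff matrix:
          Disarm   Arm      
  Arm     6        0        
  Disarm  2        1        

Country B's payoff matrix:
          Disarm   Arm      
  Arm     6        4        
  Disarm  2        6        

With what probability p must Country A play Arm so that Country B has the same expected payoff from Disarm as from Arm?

p = 2/3

In a mixed equilibrium Country B is indifferent between Disarm and Arm; this condition fixes p.
  Country B's payoff from Disarm: p·6 + (1−p)·2 = 4p + 2
  Country B's payoff from Arm: p·4 + (1−p)·6 = -2p + 6
  4p + 2 = -2p + 6  ⇒  6p = 4  ⇒  p = 2/3.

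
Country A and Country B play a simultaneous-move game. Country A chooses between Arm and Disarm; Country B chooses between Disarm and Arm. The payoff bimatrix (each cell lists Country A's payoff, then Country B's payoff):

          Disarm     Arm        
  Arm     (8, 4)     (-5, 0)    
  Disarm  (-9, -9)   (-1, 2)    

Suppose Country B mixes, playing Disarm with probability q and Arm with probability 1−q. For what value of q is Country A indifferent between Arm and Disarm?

q = 4/21

Country B's mix must leave Country A indifferent between Arm and Disarm.
  Country A's expected payoff from Arm: q·8 + (1−q)·(-5) = 13q - 5
  Country A's expected payoff from Disarm: q·(-9) + (1−q)·(-1) = -8q - 1
  13q - 5 = -8q - 1  ⇒  21q = 4  ⇒  q = 4/21.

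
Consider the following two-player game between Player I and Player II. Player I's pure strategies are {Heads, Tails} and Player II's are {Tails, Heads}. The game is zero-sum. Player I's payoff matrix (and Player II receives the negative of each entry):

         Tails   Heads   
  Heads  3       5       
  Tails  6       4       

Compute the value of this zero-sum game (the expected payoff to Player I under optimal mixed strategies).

For Player I to be willing to mix, Player I must be indifferent between Heads and Tails, which pins down Player II's mix.
  Player I's expected payoff from Heads: q·3 + (1−q)·5 = -2q + 5
  Player I's expected payoff from Tails: q·6 + (1−q)·4 = 2q + 4
  -2q + 5 = 2q + 4  ⇒  -4q = -1  ⇒  q = 1/4.
The value is Player I's expected payoff against this mix (using Heads): (1/4)·3 + (3/4)·5 = 9/2.

v = 9/2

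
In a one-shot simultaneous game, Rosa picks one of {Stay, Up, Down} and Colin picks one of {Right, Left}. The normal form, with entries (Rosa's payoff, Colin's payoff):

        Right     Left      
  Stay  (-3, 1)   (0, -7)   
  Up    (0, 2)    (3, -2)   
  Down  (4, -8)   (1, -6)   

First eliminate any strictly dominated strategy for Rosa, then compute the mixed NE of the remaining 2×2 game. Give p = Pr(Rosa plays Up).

Rosa's strategy Stay is strictly dominated by Up: 0 > -3 and 3 > 0. Eliminate Stay.
In a mixed equilibrium Colin is indifferent between Right and Left; this condition fixes p.
  Colin's expected payoff from Right: p·2 + (1−p)·(-8) = 10p - 8
  Colin's expected payoff from Left: p·(-2) + (1−p)·(-6) = 4p - 6
  10p - 8 = 4p - 6  ⇒  6p = 2  ⇒  p = 1/3.

p = 1/3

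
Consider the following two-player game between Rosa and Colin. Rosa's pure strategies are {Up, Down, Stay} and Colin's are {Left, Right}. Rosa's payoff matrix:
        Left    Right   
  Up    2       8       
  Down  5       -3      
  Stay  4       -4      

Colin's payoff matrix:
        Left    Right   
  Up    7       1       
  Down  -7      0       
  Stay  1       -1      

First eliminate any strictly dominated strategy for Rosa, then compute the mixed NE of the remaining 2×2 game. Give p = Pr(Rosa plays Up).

p = 7/13

Rosa's strategy Stay is strictly dominated by Down: 5 > 4 and -3 > -4. Eliminate Stay.
For Colin to be willing to mix, Colin must be indifferent between Left and Right, which pins down Rosa's mix.
  Colin's expected payoff from Left: p·7 + (1−p)·(-7) = 14p - 7
  Colin's expected payoff from Right: p·1 + (1−p)·0 = p
  14p - 7 = p  ⇒  13p = 7  ⇒  p = 7/13.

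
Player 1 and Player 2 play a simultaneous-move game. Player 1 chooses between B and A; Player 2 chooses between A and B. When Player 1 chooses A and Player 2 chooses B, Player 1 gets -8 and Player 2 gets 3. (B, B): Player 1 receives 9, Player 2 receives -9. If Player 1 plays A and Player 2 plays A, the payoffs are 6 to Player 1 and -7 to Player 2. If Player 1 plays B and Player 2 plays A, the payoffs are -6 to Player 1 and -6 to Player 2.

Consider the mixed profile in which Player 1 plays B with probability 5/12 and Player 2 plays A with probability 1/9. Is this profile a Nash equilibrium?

Given Player 1's mix p = 5/12, Player 2's payoff from A is -79/12 but from B is -2. Player 2 strictly prefers B, so Player 2 would not mix.
So the proposed profile is not a Nash equilibrium.

No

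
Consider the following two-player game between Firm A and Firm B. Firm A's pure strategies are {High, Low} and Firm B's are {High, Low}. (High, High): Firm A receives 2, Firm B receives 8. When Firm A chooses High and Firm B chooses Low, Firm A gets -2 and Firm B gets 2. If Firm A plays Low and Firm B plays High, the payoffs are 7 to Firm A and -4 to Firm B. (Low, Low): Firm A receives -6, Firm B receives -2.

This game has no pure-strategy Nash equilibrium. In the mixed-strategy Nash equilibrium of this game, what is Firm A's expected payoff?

Firm B's mix must leave Firm A indifferent between High and Low.
  Firm A's expected payoff from High: q·2 + (1−q)·(-2) = 4q - 2
  Firm A's expected payoff from Low: q·7 + (1−q)·(-6) = 13q - 6
  4q - 2 = 13q - 6  ⇒  -9q = -4  ⇒  q = 4/9.
At equilibrium Firm A is indifferent across rows, so Firm A's payoff equals the payoff from High: (4/9)·2 + (5/9)·(-2) = -2/9.

-2/9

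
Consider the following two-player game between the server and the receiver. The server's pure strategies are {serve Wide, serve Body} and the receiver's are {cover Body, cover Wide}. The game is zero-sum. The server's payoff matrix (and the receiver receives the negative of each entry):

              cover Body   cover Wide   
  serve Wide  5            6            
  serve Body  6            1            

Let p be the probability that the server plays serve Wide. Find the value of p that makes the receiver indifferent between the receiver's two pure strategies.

p = 5/6

For the receiver to be willing to mix, the receiver must be indifferent between cover Body and cover Wide, which pins down the server's mix.
  the receiver's payoff from cover Body: p·(-5) + (1−p)·(-6) = p - 6
  the receiver's payoff from cover Wide: p·(-6) + (1−p)·(-1) = -5p - 1
  p - 6 = -5p - 1  ⇒  6p = 5  ⇒  p = 5/6.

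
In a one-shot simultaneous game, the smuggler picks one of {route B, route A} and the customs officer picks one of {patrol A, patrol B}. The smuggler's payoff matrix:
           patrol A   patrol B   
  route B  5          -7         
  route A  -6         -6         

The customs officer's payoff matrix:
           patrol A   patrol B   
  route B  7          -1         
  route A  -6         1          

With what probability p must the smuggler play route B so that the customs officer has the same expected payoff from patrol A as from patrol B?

p = 7/15

The smuggler's mix must leave the customs officer indifferent between patrol A and patrol B.
  the customs officer's payoff to patrol A: p·7 + (1−p)·(-6) = 13p - 6
  the customs officer's payoff to patrol B: p·(-1) + (1−p)·1 = -2p + 1
  13p - 6 = -2p + 1  ⇒  15p = 7  ⇒  p = 7/15.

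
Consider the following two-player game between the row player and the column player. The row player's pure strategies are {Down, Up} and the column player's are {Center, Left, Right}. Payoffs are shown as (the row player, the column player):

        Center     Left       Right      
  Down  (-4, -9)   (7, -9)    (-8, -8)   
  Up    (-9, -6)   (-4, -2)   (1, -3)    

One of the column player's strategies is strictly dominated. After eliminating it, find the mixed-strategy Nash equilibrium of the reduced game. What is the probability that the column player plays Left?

The column player's strategy Center is strictly dominated by Right: -8 > -9 and -3 > -6. Eliminate Center.
The row player's indifference between Down and Up determines the column player's mixing probability q:
  the row player's payoff from Down: q·7 + (1−q)·(-8) = 15q - 8
  the row player's payoff from Up: q·(-4) + (1−q)·1 = -5q + 1
  15q - 8 = -5q + 1  ⇒  20q = 9  ⇒  q = 9/20.

q = 9/20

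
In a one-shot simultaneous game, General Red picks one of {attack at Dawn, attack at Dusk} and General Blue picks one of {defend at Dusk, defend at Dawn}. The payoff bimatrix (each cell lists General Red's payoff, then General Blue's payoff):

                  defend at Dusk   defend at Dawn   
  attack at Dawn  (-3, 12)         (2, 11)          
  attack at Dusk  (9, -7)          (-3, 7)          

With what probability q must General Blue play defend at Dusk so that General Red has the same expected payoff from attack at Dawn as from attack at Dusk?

General Blue's mix must leave General Red indifferent between attack at Dawn and attack at Dusk.
  General Red's expected payoff from attack at Dawn: q·(-3) + (1−q)·2 = -5q + 2
  General Red's expected payoff from attack at Dusk: q·9 + (1−q)·(-3) = 12q - 3
  -5q + 2 = 12q - 3  ⇒  -17q = -5  ⇒  q = 5/17.

q = 5/17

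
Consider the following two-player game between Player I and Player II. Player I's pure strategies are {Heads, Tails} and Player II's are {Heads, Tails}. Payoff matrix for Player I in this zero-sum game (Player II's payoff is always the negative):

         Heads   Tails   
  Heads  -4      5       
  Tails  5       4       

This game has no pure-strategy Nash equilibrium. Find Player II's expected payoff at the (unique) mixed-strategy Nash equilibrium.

Player II's indifference between Heads and Tails determines Player I's mixing probability p:
  Player II's payoff from Heads: p·4 + (1−p)·(-5) = 9p - 5
  Player II's payoff from Tails: p·(-5) + (1−p)·(-4) = -p - 4
  9p - 5 = -p - 4  ⇒  10p = 1  ⇒  p = 1/10.
At equilibrium Player II is indifferent across columns, so Player II's payoff equals the payoff from Heads: (1/10)·4 + (9/10)·(-5) = -41/10.

-41/10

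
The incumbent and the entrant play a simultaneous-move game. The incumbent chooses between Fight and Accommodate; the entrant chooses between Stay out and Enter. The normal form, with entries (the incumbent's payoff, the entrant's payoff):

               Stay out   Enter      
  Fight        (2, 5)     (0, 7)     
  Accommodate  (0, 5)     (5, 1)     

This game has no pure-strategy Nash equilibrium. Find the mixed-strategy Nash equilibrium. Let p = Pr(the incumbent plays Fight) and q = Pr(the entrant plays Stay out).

The entrant's indifference between Stay out and Enter determines the incumbent's mixing probability p:
  the entrant's payoff to Stay out: p·5 + (1−p)·5 = 5
  the entrant's payoff to Enter: p·7 + (1−p)·1 = 6p + 1
  5 = 6p + 1  ⇒  -6p = -4  ⇒  p = 2/3.
The entrant's mix must leave the incumbent indifferent between Fight and Accommodate.
  the incumbent's payoff to Fight: q·2 + (1−q)·0 = 2q
  the incumbent's payoff to Accommodate: q·0 + (1−q)·5 = -5q + 5
  2q = -5q + 5  ⇒  7q = 5  ⇒  q = 5/7.

p = 2/3, q = 5/7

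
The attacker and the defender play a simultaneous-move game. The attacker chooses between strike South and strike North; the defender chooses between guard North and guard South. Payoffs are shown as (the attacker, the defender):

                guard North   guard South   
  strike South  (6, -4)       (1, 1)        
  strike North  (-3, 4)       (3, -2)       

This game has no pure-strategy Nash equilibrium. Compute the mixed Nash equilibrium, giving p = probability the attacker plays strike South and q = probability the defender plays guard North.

In a mixed equilibrium the defender is indifferent between guard North and guard South; this condition fixes p.
  the defender's payoff from guard North: p·(-4) + (1−p)·4 = -8p + 4
  the defender's payoff from guard South: p·1 + (1−p)·(-2) = 3p - 2
  -8p + 4 = 3p - 2  ⇒  -11p = -6  ⇒  p = 6/11.
In a mixed equilibrium the attacker is indifferent between strike South and strike North; this condition fixes q.
  the attacker's payoff from strike South: q·6 + (1−q)·1 = 5q + 1
  the attacker's payoff from strike North: q·(-3) + (1−q)·3 = -6q + 3
  5q + 1 = -6q + 3  ⇒  11q = 2  ⇒  q = 2/11.

p = 6/11, q = 2/11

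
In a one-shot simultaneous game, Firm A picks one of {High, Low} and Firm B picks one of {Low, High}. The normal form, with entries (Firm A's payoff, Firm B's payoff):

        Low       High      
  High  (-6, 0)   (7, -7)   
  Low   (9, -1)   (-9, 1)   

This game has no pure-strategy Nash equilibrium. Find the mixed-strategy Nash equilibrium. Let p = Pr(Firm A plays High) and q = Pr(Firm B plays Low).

Firm B's indifference between Low and High determines Firm A's mixing probability p:
  Firm B's expected payoff from Low: p·0 + (1−p)·(-1) = p - 1
  Firm B's expected payoff from High: p·(-7) + (1−p)·1 = -8p + 1
  p - 1 = -8p + 1  ⇒  9p = 2  ⇒  p = 2/9.
Firm B's mix must leave Firm A indifferent between High and Low.
  Firm A's payoff from High: q·(-6) + (1−q)·7 = -13q + 7
  Firm A's payoff from Low: q·9 + (1−q)·(-9) = 18q - 9
  -13q + 7 = 18q - 9  ⇒  -31q = -16  ⇒  q = 16/31.

p = 2/9, q = 16/31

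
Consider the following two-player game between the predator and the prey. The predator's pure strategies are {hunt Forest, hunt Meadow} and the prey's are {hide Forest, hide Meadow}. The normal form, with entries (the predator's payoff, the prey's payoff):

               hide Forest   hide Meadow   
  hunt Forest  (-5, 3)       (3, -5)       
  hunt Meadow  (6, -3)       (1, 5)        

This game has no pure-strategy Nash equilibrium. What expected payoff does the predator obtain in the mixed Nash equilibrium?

Set the predator's expected payoff from hunt Forest equal to that from hunt Meadow:
  the predator's payoff from hunt Forest: q·(-5) + (1−q)·3 = -8q + 3
  the predator's payoff from hunt Meadow: q·6 + (1−q)·1 = 5q + 1
  -8q + 3 = 5q + 1  ⇒  -13q = -2  ⇒  q = 2/13.
At equilibrium the predator is indifferent across rows, so the predator's payoff equals the payoff from hunt Forest: (2/13)·(-5) + (11/13)·3 = 23/13.

23/13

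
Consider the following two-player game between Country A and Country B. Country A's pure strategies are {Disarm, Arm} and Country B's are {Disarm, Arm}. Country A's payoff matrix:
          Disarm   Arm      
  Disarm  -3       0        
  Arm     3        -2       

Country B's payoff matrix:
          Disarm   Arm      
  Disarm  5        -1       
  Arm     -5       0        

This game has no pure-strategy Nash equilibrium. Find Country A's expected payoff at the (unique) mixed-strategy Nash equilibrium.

Set Country A's expected payoff from Disarm equal to that from Arm:
  Country A's payoff from Disarm: q·(-3) + (1−q)·0 = -3q
  Country A's payoff from Arm: q·3 + (1−q)·(-2) = 5q - 2
  -3q = 5q - 2  ⇒  -8q = -2  ⇒  q = 1/4.
At equilibrium Country A is indifferent across rows, so Country A's payoff equals the payoff from Disarm: (1/4)·(-3) + (3/4)·0 = -3/4.

-3/4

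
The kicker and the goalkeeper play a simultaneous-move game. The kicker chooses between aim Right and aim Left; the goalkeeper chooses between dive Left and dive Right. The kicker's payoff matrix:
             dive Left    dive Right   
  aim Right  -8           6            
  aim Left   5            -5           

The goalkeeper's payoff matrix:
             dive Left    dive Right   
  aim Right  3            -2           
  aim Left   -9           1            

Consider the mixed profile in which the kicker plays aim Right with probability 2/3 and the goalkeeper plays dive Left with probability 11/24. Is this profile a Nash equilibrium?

Yes

Check the goalkeeper's indifference given the kicker's mix p = 2/3:
  payoff from dive Left = -1; payoff from dive Right = -1 — equal.
Check the kicker's indifference given the goalkeeper's mix q = 11/24:
  payoff from aim Right = -5/12; payoff from aim Left = -5/12 — equal.
Both players are indifferent, so neither can profitably deviate.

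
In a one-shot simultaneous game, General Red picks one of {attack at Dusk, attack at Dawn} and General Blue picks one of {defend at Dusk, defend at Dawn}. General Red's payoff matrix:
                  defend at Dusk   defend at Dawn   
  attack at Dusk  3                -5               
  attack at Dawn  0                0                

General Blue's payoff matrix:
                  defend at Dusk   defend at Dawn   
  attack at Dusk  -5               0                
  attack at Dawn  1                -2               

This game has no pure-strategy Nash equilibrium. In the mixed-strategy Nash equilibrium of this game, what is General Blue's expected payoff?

In a mixed equilibrium General Blue is indifferent between defend at Dusk and defend at Dawn; this condition fixes p.
  General Blue's payoff to defend at Dusk: p·(-5) + (1−p)·1 = -6p + 1
  General Blue's payoff to defend at Dawn: p·0 + (1−p)·(-2) = 2p - 2
  -6p + 1 = 2p - 2  ⇒  -8p = -3  ⇒  p = 3/8.
At equilibrium General Blue is indifferent across columns, so General Blue's payoff equals the payoff from defend at Dusk: (3/8)·(-5) + (5/8)·1 = -5/4.

-5/4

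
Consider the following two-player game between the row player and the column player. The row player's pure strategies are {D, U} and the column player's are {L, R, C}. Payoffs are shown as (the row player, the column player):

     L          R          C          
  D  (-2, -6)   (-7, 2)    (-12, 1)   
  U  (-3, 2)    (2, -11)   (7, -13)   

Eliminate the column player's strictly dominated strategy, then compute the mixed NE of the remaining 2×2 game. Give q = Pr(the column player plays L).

q = 9/10

The column player's strategy C is strictly dominated by R: 2 > 1 and -11 > -13. Eliminate C.
For the row player to be willing to mix, the row player must be indifferent between D and U, which pins down the column player's mix.
  the row player's payoff from D: q·(-2) + (1−q)·(-7) = 5q - 7
  the row player's payoff from U: q·(-3) + (1−q)·2 = -5q + 2
  5q - 7 = -5q + 2  ⇒  10q = 9  ⇒  q = 9/10.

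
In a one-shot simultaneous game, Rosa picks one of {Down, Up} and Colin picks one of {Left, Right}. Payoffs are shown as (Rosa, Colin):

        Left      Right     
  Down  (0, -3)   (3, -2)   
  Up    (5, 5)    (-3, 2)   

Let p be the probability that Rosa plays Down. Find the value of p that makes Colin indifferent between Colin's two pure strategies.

Rosa's mix must leave Colin indifferent between Left and Right.
  Colin's payoff from Left: p·(-3) + (1−p)·5 = -8p + 5
  Colin's payoff from Right: p·(-2) + (1−p)·2 = -4p + 2
  -8p + 5 = -4p + 2  ⇒  -4p = -3  ⇒  p = 3/4.

p = 3/4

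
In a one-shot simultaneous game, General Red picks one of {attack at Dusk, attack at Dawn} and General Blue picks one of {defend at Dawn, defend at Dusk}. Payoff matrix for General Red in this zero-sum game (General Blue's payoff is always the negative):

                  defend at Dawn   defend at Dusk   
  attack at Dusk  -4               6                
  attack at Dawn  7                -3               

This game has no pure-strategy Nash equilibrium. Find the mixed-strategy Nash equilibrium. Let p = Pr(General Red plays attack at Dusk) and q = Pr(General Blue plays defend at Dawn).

p = 1/2, q = 9/20

For General Blue to be willing to mix, General Blue must be indifferent between defend at Dawn and defend at Dusk, which pins down General Red's mix.
  General Blue's payoff to defend at Dawn: p·4 + (1−p)·(-7) = 11p - 7
  General Blue's payoff to defend at Dusk: p·(-6) + (1−p)·3 = -9p + 3
  11p - 7 = -9p + 3  ⇒  20p = 10  ⇒  p = 1/2.
For General Red to be willing to mix, General Red must be indifferent between attack at Dusk and attack at Dawn, which pins down General Blue's mix.
  General Red's payoff to attack at Dusk: q·(-4) + (1−q)·6 = -10q + 6
  General Red's payoff to attack at Dawn: q·7 + (1−q)·(-3) = 10q - 3
  -10q + 6 = 10q - 3  ⇒  -20q = -9  ⇒  q = 9/20.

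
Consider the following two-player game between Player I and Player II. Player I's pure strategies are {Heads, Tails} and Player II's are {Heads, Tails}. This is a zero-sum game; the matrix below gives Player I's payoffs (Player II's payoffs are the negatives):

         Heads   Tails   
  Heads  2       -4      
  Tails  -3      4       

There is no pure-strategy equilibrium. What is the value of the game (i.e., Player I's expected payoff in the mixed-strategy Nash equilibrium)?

v = -4/13

In a mixed equilibrium Player I is indifferent between Heads and Tails; this condition fixes q.
  Player I's payoff from Heads: q·2 + (1−q)·(-4) = 6q - 4
  Player I's payoff from Tails: q·(-3) + (1−q)·4 = -7q + 4
  6q - 4 = -7q + 4  ⇒  13q = 8  ⇒  q = 8/13.
The value is Player I's expected payoff against this mix (using Heads): (8/13)·2 + (5/13)·(-4) = -4/13.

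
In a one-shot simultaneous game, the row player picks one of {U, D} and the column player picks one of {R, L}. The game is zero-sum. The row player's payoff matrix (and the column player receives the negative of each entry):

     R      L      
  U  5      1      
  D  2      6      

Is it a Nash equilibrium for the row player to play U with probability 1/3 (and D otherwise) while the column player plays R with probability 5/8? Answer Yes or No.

No

Given the row player's mix p = 1/3, the column player's payoff from R is -3 but from L is -13/3. The column player strictly prefers R, so the column player would not mix.
So the proposed profile is not a Nash equilibrium.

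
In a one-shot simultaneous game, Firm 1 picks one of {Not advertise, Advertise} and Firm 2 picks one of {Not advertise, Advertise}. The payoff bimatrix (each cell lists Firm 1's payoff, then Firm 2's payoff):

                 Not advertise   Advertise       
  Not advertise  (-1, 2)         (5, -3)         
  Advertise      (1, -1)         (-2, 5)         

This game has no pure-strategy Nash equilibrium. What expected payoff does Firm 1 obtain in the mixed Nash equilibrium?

Firm 2's mix must leave Firm 1 indifferent between Not advertise and Advertise.
  Firm 1's payoff to Not advertise: q·(-1) + (1−q)·5 = -6q + 5
  Firm 1's payoff to Advertise: q·1 + (1−q)·(-2) = 3q - 2
  -6q + 5 = 3q - 2  ⇒  -9q = -7  ⇒  q = 7/9.
At equilibrium Firm 1 is indifferent across rows, so Firm 1's payoff equals the payoff from Not advertise: (7/9)·(-1) + (2/9)·5 = 1/3.

1/3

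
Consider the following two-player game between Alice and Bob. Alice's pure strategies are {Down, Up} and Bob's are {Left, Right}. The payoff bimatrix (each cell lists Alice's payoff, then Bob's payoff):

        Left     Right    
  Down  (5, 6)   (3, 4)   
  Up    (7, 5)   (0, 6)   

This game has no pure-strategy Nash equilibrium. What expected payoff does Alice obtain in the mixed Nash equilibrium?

For Alice to be willing to mix, Alice must be indifferent between Down and Up, which pins down Bob's mix.
  Alice's payoff from Down: q·5 + (1−q)·3 = 2q + 3
  Alice's payoff from Up: q·7 + (1−q)·0 = 7q
  2q + 3 = 7q  ⇒  -5q = -3  ⇒  q = 3/5.
At equilibrium Alice is indifferent across rows, so Alice's payoff equals the payoff from Down: (3/5)·5 + (2/5)·3 = 21/5.

21/5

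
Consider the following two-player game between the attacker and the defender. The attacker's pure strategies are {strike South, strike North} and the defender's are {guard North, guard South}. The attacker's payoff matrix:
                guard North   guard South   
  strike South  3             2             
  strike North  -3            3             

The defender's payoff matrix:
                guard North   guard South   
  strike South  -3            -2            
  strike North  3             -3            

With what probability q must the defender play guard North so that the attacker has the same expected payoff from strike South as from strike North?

q = 1/7

In a mixed equilibrium the attacker is indifferent between strike South and strike North; this condition fixes q.
  the attacker's expected payoff from strike South: q·3 + (1−q)·2 = q + 2
  the attacker's expected payoff from strike North: q·(-3) + (1−q)·3 = -6q + 3
  q + 2 = -6q + 3  ⇒  7q = 1  ⇒  q = 1/7.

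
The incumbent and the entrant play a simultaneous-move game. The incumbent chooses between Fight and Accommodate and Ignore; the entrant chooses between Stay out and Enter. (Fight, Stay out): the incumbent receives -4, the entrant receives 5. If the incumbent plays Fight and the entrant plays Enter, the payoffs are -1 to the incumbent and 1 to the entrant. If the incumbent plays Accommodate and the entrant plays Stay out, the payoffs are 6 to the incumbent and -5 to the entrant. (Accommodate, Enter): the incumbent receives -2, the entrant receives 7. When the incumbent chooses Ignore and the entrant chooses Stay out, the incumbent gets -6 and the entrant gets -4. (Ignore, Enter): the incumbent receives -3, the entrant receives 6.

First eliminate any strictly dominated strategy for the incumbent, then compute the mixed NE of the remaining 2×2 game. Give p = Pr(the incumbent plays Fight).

p = 3/4

The incumbent's strategy Ignore is strictly dominated by Fight: -4 > -6 and -1 > -3. Eliminate Ignore.
The incumbent's mix must leave the entrant indifferent between Stay out and Enter.
  the entrant's expected payoff from Stay out: p·5 + (1−p)·(-5) = 10p - 5
  the entrant's expected payoff from Enter: p·1 + (1−p)·7 = -6p + 7
  10p - 5 = -6p + 7  ⇒  16p = 12  ⇒  p = 3/4.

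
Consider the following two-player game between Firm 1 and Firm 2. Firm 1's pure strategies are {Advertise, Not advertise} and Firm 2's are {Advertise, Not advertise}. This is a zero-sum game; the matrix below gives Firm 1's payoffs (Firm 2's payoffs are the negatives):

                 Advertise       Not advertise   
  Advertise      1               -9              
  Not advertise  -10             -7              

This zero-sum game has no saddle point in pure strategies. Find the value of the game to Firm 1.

v = -97/13

Firm 2's mix must leave Firm 1 indifferent between Advertise and Not advertise.
  Firm 1's expected payoff from Advertise: q·1 + (1−q)·(-9) = 10q - 9
  Firm 1's expected payoff from Not advertise: q·(-10) + (1−q)·(-7) = -3q - 7
  10q - 9 = -3q - 7  ⇒  13q = 2  ⇒  q = 2/13.
The value is Firm 1's expected payoff against this mix (using Advertise): (2/13)·1 + (11/13)·(-9) = -97/13.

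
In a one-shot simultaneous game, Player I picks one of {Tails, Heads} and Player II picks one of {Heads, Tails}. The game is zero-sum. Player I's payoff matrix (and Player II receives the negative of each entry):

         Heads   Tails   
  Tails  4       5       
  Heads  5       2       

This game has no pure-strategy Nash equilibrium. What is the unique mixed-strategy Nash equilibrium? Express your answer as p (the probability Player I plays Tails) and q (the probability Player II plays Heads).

p = 3/4, q = 3/4

In a mixed equilibrium Player II is indifferent between Heads and Tails; this condition fixes p.
  Player II's expected payoff from Heads: p·(-4) + (1−p)·(-5) = p - 5
  Player II's expected payoff from Tails: p·(-5) + (1−p)·(-2) = -3p - 2
  p - 5 = -3p - 2  ⇒  4p = 3  ⇒  p = 3/4.
For Player I to be willing to mix, Player I must be indifferent between Tails and Heads, which pins down Player II's mix.
  Player I's payoff from Tails: q·4 + (1−q)·5 = -q + 5
  Player I's payoff from Heads: q·5 + (1−q)·2 = 3q + 2
  -q + 5 = 3q + 2  ⇒  -4q = -3  ⇒  q = 3/4.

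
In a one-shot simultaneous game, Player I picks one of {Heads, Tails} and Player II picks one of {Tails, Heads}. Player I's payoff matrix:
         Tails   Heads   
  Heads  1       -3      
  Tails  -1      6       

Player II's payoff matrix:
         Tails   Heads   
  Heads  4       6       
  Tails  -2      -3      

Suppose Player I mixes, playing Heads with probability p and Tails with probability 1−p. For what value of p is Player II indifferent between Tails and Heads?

p = 1/3

Set Player II's expected payoff from Tails equal to that from Heads:
  Player II's expected payoff from Tails: p·4 + (1−p)·(-2) = 6p - 2
  Player II's expected payoff from Heads: p·6 + (1−p)·(-3) = 9p - 3
  6p - 2 = 9p - 3  ⇒  -3p = -1  ⇒  p = 1/3.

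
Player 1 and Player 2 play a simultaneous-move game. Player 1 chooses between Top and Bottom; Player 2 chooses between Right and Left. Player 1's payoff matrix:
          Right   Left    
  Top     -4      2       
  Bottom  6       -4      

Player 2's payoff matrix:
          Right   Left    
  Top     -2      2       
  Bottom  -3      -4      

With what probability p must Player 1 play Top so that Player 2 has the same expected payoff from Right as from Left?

In a mixed equilibrium Player 2 is indifferent between Right and Left; this condition fixes p.
  Player 2's expected payoff from Right: p·(-2) + (1−p)·(-3) = p - 3
  Player 2's expected payoff from Left: p·2 + (1−p)·(-4) = 6p - 4
  p - 3 = 6p - 4  ⇒  -5p = -1  ⇒  p = 1/5.

p = 1/5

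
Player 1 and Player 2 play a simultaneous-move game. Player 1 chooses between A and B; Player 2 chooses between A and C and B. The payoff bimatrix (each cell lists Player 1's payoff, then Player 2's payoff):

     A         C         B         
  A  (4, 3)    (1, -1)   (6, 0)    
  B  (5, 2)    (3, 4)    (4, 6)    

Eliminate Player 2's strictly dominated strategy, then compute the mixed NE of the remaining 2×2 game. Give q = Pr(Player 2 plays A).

Player 2's strategy C is strictly dominated by B: 0 > -1 and 6 > 4. Eliminate C.
In a mixed equilibrium Player 1 is indifferent between A and B; this condition fixes q.
  Player 1's payoff from A: q·4 + (1−q)·6 = -2q + 6
  Player 1's payoff from B: q·5 + (1−q)·4 = q + 4
  -2q + 6 = q + 4  ⇒  -3q = -2  ⇒  q = 2/3.

q = 2/3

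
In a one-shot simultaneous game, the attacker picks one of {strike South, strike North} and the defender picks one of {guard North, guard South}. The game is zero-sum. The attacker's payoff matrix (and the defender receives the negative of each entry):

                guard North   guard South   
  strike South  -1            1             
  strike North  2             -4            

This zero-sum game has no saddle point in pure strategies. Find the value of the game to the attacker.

v = -1/4

Set the attacker's expected payoff from strike South equal to that from strike North:
  the attacker's payoff from strike South: q·(-1) + (1−q)·1 = -2q + 1
  the attacker's payoff from strike North: q·2 + (1−q)·(-4) = 6q - 4
  -2q + 1 = 6q - 4  ⇒  -8q = -5  ⇒  q = 5/8.
The value is the attacker's expected payoff against this mix (using strike South): (5/8)·(-1) + (3/8)·1 = -1/4.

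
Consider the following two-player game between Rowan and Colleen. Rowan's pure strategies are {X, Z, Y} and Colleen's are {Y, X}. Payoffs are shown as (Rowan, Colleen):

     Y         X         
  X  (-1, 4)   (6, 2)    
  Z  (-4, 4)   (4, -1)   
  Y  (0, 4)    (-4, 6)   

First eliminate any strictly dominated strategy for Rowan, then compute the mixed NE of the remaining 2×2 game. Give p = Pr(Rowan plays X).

Rowan's strategy Z is strictly dominated by X: -1 > -4 and 6 > 4. Eliminate Z.
Rowan's mix must leave Colleen indifferent between Y and X.
  Colleen's payoff from Y: p·4 + (1−p)·4 = 4
  Colleen's payoff from X: p·2 + (1−p)·6 = -4p + 6
  4 = -4p + 6  ⇒  4p = 2  ⇒  p = 1/2.

p = 1/2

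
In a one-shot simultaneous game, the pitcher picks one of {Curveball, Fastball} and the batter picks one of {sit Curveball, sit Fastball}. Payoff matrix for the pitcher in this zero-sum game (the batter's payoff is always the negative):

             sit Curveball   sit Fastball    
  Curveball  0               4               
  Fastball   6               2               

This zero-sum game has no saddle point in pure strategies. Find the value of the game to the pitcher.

v = 3

The pitcher's indifference between Curveball and Fastball determines the batter's mixing probability q:
  the pitcher's payoff to Curveball: q·0 + (1−q)·4 = -4q + 4
  the pitcher's payoff to Fastball: q·6 + (1−q)·2 = 4q + 2
  -4q + 4 = 4q + 2  ⇒  -8q = -2  ⇒  q = 1/4.
The value is the pitcher's expected payoff against this mix (using Curveball): (1/4)·0 + (3/4)·4 = 3.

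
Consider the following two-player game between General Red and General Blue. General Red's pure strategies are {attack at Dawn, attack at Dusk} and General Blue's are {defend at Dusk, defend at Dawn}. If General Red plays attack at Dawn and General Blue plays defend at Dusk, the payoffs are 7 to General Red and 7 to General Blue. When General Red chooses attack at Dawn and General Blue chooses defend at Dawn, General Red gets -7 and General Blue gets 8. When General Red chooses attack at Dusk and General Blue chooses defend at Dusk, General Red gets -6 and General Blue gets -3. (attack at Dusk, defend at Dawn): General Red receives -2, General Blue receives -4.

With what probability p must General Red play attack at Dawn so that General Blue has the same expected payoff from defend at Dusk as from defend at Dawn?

General Red's mix must leave General Blue indifferent between defend at Dusk and defend at Dawn.
  General Blue's payoff from defend at Dusk: p·7 + (1−p)·(-3) = 10p - 3
  General Blue's payoff from defend at Dawn: p·8 + (1−p)·(-4) = 12p - 4
  10p - 3 = 12p - 4  ⇒  -2p = -1  ⇒  p = 1/2.

p = 1/2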